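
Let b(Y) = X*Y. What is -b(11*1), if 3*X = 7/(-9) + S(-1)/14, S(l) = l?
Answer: 1177/378 ≈ 3.1138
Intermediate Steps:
X = -107/378 (X = (7/(-9) - 1/14)/3 = (7*(-⅑) - 1*1/14)/3 = (-7/9 - 1/14)/3 = (⅓)*(-107/126) = -107/378 ≈ -0.28307)
b(Y) = -107*Y/378
-b(11*1) = -(-107)*11*1/378 = -(-107)*11/378 = -1*(-1177/378) = 1177/378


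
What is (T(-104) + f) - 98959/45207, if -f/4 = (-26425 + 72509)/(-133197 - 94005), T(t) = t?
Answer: -180391161637/1711853469 ≈ -105.38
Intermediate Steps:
f = 92168/113601 (f = -4*(-26425 + 72509)/(-133197 - 94005) = -184336/(-227202) = -184336*(-1)/227202 = -4*(-23042/113601) = 92168/113601 ≈ 0.81133)
(T(-104) + f) - 98959/45207 = (-104 + 92168/113601) - 98959/45207 = -11722336/113601 - 98959*1/45207 = -11722336/113601 - 98959/45207 = -180391161637/1711853469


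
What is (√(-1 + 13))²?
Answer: 12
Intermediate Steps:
(√(-1 + 13))² = (√12)² = (2*√3)² = 12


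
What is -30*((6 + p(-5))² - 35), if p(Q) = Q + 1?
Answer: 930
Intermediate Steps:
p(Q) = 1 + Q
-30*((6 + p(-5))² - 35) = -30*((6 + (1 - 5))² - 35) = -30*((6 - 4)² - 35) = -30*(2² - 35) = -30*(4 - 35) = -30*(-31) = 930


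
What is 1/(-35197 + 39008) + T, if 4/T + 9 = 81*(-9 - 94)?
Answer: -1723/7957368 ≈ -0.00021653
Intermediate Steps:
T = -1/2088 (T = 4/(-9 + 81*(-9 - 94)) = 4/(-9 + 81*(-103)) = 4/(-9 - 8343) = 4/(-8352) = 4*(-1/8352) = -1/2088 ≈ -0.00047893)
1/(-35197 + 39008) + T = 1/(-35197 + 39008) - 1/2088 = 1/3811 - 1/2088 = -1723/7957368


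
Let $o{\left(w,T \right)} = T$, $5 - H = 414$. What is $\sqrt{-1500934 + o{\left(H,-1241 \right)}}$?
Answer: $5 i \sqrt{60087} \approx 1225.6 i$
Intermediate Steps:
$H = -409$ ($H = 5 - 414 = -409$)
$\sqrt{-1500934 + o{\left(H,-1241 \right)}} = \sqrt{-1500934 - 1241} = \sqrt{-1502175} = 5 i \sqrt{60087}$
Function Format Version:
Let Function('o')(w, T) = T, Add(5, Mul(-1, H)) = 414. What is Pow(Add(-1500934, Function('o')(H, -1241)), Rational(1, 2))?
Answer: Mul(5, I, Pow(60087, Rational(1, 2))) ≈ Mul(1225.6, I)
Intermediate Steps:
H = -409 (H = Add(5, Mul(-1, 414)) = Add(5, -414) = -409)
Pow(Add(-1500934, Function('o')(H, -1241)), Rational(1, 2)) = Pow(Add(-1500934, -1241), Rational(1, 2)) = Pow(-1502175, Rational(1, 2)) = Mul(5, I, Pow(60087, Rational(1, 2)))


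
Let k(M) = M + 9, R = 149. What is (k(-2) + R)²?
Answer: 24336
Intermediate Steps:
k(M) = 9 + M
(k(-2) + R)² = ((9 - 2) + 149)² = (7 + 149)² = 156² = 24336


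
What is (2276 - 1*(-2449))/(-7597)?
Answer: -4725/7597 ≈ -0.62196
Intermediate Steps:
(2276 - 1*(-2449))/(-7597) = (2276 + 2449)*(-1/7597) = 4725*(-1/7597) = -4725/7597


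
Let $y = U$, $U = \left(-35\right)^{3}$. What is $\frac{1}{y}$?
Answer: $- \frac{1}{42875} \approx -2.3324 \cdot 10^{-5}$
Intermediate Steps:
$U = -42875$
$y = -42875$
$\frac{1}{y} = \frac{1}{-42875} = - \frac{1}{42875}$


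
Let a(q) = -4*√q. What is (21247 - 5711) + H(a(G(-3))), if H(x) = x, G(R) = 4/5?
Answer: 15536 - 8*√5/5 ≈ 15532.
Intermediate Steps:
G(R) = ⅘ (G(R) = 4*(⅕) = ⅘)
(21247 - 5711) + H(a(G(-3))) = (21247 - 5711) - 8*√5/5 = 15536 - 8*√5/5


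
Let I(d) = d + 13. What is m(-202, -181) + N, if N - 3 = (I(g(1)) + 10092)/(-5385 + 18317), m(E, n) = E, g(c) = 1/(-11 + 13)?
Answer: -5126725/25864 ≈ -198.22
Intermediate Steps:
g(c) = 1/2
I(d) = 13 + d
N = 97803/25864 (N = 3 + ((13 + 1/2) + 10092)/(-5385 + 18317) = 3 + (27/2 + 10092)/12932 = 3 + (20211/2)*(1/12932) = 3 + 20211/25864 = 97803/25864 ≈ 3.7814)
m(-202, -181) + N = -202 + 97803/25864 = -5126725/25864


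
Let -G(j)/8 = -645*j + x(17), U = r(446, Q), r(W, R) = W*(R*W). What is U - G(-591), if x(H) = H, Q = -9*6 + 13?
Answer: -5105860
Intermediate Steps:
Q = -41 (Q = -54 + 13 = -41)
r(W, R) = R*W²
U = -8155556 (U = -41*446² = -41*198916 = -8155556)
G(j) = -136 + 5160*j (G(j) = -8*(-645*j + 17) = -8*(17 - 645*j) = -136 + 5160*j)
U - G(-591) = -8155556 - (-136 + 5160*(-591)) = -8155556 - (-136 - 3049560) = -8155556 - 1*(-3049696) = -8155556 + 3049696 = -5105860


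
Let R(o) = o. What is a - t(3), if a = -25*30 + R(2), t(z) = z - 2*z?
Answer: -745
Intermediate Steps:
t(z) = -z
a = -748 (a = -25*30 + 2 = -750 + 2 = -748)
a - t(3) = -748 - (-1)*3 = -748 - 1*(-3) = -748 + 3 = -745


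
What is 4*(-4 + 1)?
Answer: -12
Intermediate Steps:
4*(-4 + 1) = 4*(-3) = -12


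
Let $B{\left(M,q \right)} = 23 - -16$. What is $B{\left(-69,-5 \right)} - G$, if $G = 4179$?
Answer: $-4140$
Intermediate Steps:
$B{\left(M,q \right)} = 39$ ($B{\left(M,q \right)} = 23 + 16 = 39$)
$B{\left(-69,-5 \right)} - G = 39 - 4179 = -4140$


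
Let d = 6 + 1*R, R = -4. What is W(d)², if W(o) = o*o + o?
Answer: 36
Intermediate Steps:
d = 2 (d = 6 + 1*(-4) = 6 - 4 = 2)
W(o) = o + o² (W(o) = o² + o = o + o²)
W(d)² = (2*(1 + 2))² = (2*3)² = 6² = 36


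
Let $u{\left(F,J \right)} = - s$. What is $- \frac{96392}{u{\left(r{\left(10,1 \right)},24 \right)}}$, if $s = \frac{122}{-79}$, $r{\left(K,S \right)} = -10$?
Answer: $- \frac{3807484}{61} \approx -62418.0$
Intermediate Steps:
$s = - \frac{122}{79}$ ($s = 122 \left(- \frac{1}{79}\right) = - \frac{122}{79} \approx -1.5443$)
$u{\left(F,J \right)} = \frac{122}{79}$ ($u{\left(F,J \right)} = \left(-1\right) \left(- \frac{122}{79}\right) = \frac{122}{79}$)
$- \frac{96392}{u{\left(r{\left(10,1 \right)},24 \right)}} = - \frac{96392}{\frac{122}{79}} = \left(-96392\right) \frac{79}{122} = - \frac{3807484}{61}$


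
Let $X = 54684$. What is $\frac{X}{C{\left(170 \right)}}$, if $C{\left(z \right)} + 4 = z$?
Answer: $\frac{27342}{83} \approx 329.42$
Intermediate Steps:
$C{\left(z \right)} = -4 + z$
$\frac{X}{C{\left(170 \right)}} = \frac{54684}{-4 + 170} = \frac{54684}{166} = 54684 \cdot \frac{1}{166} = \frac{27342}{83}$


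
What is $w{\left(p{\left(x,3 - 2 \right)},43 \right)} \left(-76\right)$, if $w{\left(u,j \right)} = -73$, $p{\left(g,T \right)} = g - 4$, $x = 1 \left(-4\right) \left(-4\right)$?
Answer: $5548$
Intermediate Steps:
$x = 16$ ($x = \left(-4\right) \left(-4\right) = 16$)
$p{\left(g,T \right)} = -4 + g$
$w{\left(p{\left(x,3 - 2 \right)},43 \right)} \left(-76\right) = \left(-73\right) \left(-76\right) = 5548$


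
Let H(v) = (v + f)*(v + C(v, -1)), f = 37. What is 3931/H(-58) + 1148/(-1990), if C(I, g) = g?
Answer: 3200159/1232805 ≈ 2.5958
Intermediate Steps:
H(v) = (-1 + v)*(37 + v) (H(v) = (v + 37)*(v - 1) = (37 + v)*(-1 + v) = (-1 + v)*(37 + v))
3931/H(-58) + 1148/(-1990) = 3931/(-37 + (-58)² + 36*(-58)) + 1148/(-1990) = 3931/(-37 + 3364 - 2088) + 1148*(-1/1990) = 3931/1239 - 574/995 = 3200159/1232805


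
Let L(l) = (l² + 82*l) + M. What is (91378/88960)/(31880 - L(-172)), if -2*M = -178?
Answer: 45689/725513280 ≈ 6.2975e-5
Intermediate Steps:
M = 89 (M = -½*(-178) = 89)
L(l) = 89 + l² + 82*l (L(l) = (l² + 82*l) + 89 = 89 + l² + 82*l)
(91378/88960)/(31880 - L(-172)) = (91378/88960)/(31880 - (89 + (-172)² + 82*(-172))) = (91378*(1/88960))/(31880 - (89 + 29584 - 14104)) = 45689/(44480*(31880 - 1*15569)) = 45689/(44480*(31880 - 15569)) = (45689/44480)/16311 = (45689/44480)*(1/16311) = 45689/725513280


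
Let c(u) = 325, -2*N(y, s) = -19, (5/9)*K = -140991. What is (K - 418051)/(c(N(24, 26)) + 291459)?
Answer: -1679587/729460 ≈ -2.3025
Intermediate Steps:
K = -1268919/5 (K = (9/5)*(-140991) = -1268919/5 ≈ -2.5378e+5)
N(y, s) = 19/2 (N(y, s) = -½*(-19) = 19/2)
(K - 418051)/(c(N(24, 26)) + 291459) = (-1268919/5 - 418051)/(325 + 291459) = -3359174/5/291784 = -3359174/5*1/291784 = -1679587/729460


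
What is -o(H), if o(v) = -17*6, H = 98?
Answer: 102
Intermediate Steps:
o(v) = -102
-o(H) = -1*(-102) = 102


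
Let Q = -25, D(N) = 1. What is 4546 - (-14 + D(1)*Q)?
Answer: 4585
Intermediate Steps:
4546 - (-14 + D(1)*Q) = 4546 - (-14 + 1*(-25)) = 4546 - (-14 - 25) = 4546 - 1*(-39) = 4546 + 39 = 4585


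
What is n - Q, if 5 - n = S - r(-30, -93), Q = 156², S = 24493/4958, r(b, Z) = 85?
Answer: -120236161/4958 ≈ -24251.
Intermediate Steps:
S = 24493/4958 (S = 24493*(1/4958) = 24493/4958 ≈ 4.9401)
Q = 24336
n = 421727/4958 (n = 5 - (24493/4958 - 1*85) = 5 - (24493/4958 - 85) = 5 - 1*(-396937/4958) = 5 + 396937/4958 = 421727/4958 ≈ 85.060)
n - Q = 421727/4958 - 1*24336 = 421727/4958 - 24336 = -120236161/4958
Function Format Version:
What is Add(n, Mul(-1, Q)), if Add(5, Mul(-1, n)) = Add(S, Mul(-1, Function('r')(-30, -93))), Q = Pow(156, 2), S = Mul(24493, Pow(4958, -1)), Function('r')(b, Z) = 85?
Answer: Rational(-120236161, 4958) ≈ -24251.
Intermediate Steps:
S = Rational(24493, 4958) (S = Mul(24493, Rational(1, 4958)) = Rational(24493, 4958) ≈ 4.9401)
Q = 24336
n = Rational(421727, 4958) (n = Add(5, Mul(-1, Add(Rational(24493, 4958), Mul(-1, 85)))) = Add(5, Mul(-1, Add(Rational(24493, 4958), -85))) = Add(5, Mul(-1, Rational(-396937, 4958))) = Add(5, Rational(396937, 4958)) = Rational(421727, 4958) ≈ 85.060)
Add(n, Mul(-1, Q)) = Add(Rational(421727, 4958), Mul(-1, 24336)) = Add(Rational(421727, 4958), -24336) = Rational(-120236161, 4958)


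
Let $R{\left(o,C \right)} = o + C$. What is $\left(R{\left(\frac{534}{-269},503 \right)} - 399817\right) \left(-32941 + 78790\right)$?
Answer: $- \frac{4924916184000}{269} \approx -1.8308 \cdot 10^{10}$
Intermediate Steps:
$R{\left(o,C \right)} = C + o$
$\left(R{\left(\frac{534}{-269},503 \right)} - 399817\right) \left(-32941 + 78790\right) = \left(\left(503 + \frac{534}{-269}\right) - 399817\right) \left(-32941 + 78790\right) = \left(\left(503 + 534 \left(- \frac{1}{269}\right)\right) - 399817\right) 45849 = \left(\left(503 - \frac{534}{269}\right) - 399817\right) 45849 = \left(\frac{134773}{269} - 399817\right) 45849 = \left(- \frac{107416000}{269}\right) 45849 = - \frac{4924916184000}{269}$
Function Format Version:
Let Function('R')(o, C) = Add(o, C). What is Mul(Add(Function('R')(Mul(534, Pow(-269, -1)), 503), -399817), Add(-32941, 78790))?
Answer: Rational(-4924916184000, 269) ≈ -1.8308e+10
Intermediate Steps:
Function('R')(o, C) = Add(C, o)
Mul(Add(Function('R')(Mul(534, Pow(-269, -1)), 503), -399817), Add(-32941, 78790)) = Mul(Add(Add(503, Mul(534, Pow(-269, -1))), -399817), Add(-32941, 78790)) = Mul(Add(Add(503, Mul(534, Rational(-1, 269))), -399817), 45849) = Mul(Add(Add(503, Rational(-534, 269)), -399817), 45849) = Mul(Add(Rational(134773, 269), -399817), 45849) = Mul(Rational(-107416000, 269), 45849) = Rational(-4924916184000, 269)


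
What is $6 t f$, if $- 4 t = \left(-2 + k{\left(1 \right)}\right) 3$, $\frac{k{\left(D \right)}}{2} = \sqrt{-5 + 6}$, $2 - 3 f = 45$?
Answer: $0$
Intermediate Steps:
$f = - \frac{43}{3}$ ($f = \frac{2}{3} - 15 = - \frac{43}{3} \approx -14.333$)
$k{\left(D \right)} = 2$ ($k{\left(D \right)} = 2 \sqrt{-5 + 6} = 2 \sqrt{1} = 2 \cdot 1 = 2$)
$t = 0$ ($t = - \frac{\left(-2 + 2\right) 3}{4} = - \frac{0 \cdot 3}{4} = \left(- \frac{1}{4}\right) 0 = 0$)
$6 t f = 6 \cdot 0 \left(- \frac{43}{3}\right) = 0 \left(- \frac{43}{3}\right) = 0$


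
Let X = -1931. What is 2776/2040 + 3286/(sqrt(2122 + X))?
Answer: 347/255 + 3286*sqrt(191)/191 ≈ 239.13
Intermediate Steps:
2776/2040 + 3286/(sqrt(2122 + X)) = 2776/2040 + 3286/(sqrt(2122 - 1931)) = 2776*(1/2040) + 3286/(sqrt(191)) = 347/255 + 3286*(sqrt(191)/191) = 347/255 + 3286*sqrt(191)/191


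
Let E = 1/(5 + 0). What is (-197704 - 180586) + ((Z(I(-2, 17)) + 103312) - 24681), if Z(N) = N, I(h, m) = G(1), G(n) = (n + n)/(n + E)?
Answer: -898972/3 ≈ -2.9966e+5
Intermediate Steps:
E = ⅕ (E = 1/5 = ⅕ ≈ 0.20000)
G(n) = 2*n/(⅕ + n) (G(n) = (n + n)/(n + ⅕) = (2*n)/(⅕ + n) = 2*n/(⅕ + n))
I(h, m) = 5/3 (I(h, m) = 10*1/(1 + 5*1) = 10*1/(1 + 5) = 10*1/6 = 10*1*(⅙) = 5/3)
(-197704 - 180586) + ((Z(I(-2, 17)) + 103312) - 24681) = (-197704 - 180586) + ((5/3 + 103312) - 24681) = -378290 + (309941/3 - 24681) = -378290 + 235898/3 = -898972/3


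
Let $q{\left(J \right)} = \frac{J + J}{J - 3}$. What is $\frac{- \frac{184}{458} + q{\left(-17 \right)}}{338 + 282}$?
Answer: $\frac{2973}{1419800} \approx 0.002094$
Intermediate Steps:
$q{\left(J \right)} = \frac{2 J}{-3 + J}$
$\frac{- \frac{184}{458} + q{\left(-17 \right)}}{338 + 282} = \frac{- \frac{184}{458} + 2 \left(-17\right) \frac{1}{-3 - 17}}{338 + 282} = \frac{\left(-184\right) \frac{1}{458} + 2 \left(-17\right) \frac{1}{-20}}{620} = \left(- \frac{92}{229} + 2 \left(-17\right) \left(- \frac{1}{20}\right)\right) \frac{1}{620} = \left(- \frac{92}{229} + \frac{17}{10}\right) \frac{1}{620} = \frac{2973}{2290} \cdot \frac{1}{620} = \frac{2973}{1419800}$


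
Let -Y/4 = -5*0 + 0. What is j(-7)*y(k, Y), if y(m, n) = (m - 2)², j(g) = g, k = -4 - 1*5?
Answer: -847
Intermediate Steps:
k = -9 (k = -4 - 5 = -9)
Y = 0 (Y = -4*(-5*0 + 0) = -4*(0 + 0) = -4*0 = 0)
y(m, n) = (-2 + m)²
j(-7)*y(k, Y) = -7*(-2 - 9)² = -7*(-11)² = -7*121 = -847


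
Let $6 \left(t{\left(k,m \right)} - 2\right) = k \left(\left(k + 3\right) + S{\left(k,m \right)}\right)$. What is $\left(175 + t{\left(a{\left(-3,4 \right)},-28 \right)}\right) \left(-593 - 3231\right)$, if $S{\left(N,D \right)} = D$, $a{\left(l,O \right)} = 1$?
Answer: $-661552$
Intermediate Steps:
$t{\left(k,m \right)} = 2 + \frac{k \left(3 + k + m\right)}{6}$ ($t{\left(k,m \right)} = 2 + \frac{k \left(\left(k + 3\right) + m\right)}{6} = 2 + \frac{k \left(\left(3 + k\right) + m\right)}{6} = 2 + \frac{k \left(3 + k + m\right)}{6}$)
$\left(175 + t{\left(a{\left(-3,4 \right)},-28 \right)}\right) \left(-593 - 3231\right) = \left(175 + \left(2 + \frac{1}{2} \cdot 1 + \frac{1^{2}}{6} + \frac{1}{6} \cdot 1 \left(-28\right)\right)\right) \left(-593 - 3231\right) = \left(175 + \left(2 + \frac{1}{2} + \frac{1}{6} \cdot 1 - \frac{14}{3}\right)\right) \left(-3824\right) = \left(175 + \left(2 + \frac{1}{2} + \frac{1}{6} - \frac{14}{3}\right)\right) \left(-3824\right) = \left(175 - 2\right) \left(-3824\right) = 173 \left(-3824\right) = -661552$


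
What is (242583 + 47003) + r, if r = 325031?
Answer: 614617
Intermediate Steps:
(242583 + 47003) + r = (242583 + 47003) + 325031 = 289586 + 325031 = 614617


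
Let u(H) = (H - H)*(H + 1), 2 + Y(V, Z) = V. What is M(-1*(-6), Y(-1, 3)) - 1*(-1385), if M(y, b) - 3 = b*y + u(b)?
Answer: 1370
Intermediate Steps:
Y(V, Z) = -2 + V
u(H) = 0 (u(H) = 0*(1 + H) = 0)
M(y, b) = 3 + b*y (M(y, b) = 3 + (b*y + 0) = 3 + b*y)
M(-1*(-6), Y(-1, 3)) - 1*(-1385) = (3 + (-2 - 1)*(-1*(-6))) - 1*(-1385) = (3 - 3*6) + 1385 = (3 - 18) + 1385 = -15 + 1385 = 1370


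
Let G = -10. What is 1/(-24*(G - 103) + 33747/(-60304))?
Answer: 60304/163510701 ≈ 0.00036881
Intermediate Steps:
1/(-24*(G - 103) + 33747/(-60304)) = 1/(-24*(-10 - 103) + 33747/(-60304)) = 1/(-24*(-113) + 33747*(-1/60304)) = 1/(2712 - 33747/60304) = 1/(163510701/60304) = 60304/163510701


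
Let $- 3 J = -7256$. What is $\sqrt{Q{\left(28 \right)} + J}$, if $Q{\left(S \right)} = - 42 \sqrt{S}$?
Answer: $\frac{2 \sqrt{5442 - 189 \sqrt{7}}}{3} \approx 46.866$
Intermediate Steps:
$J = \frac{7256}{3}$ ($J = \left(- \frac{1}{3}\right) \left(-7256\right) = \frac{7256}{3} \approx 2418.7$)
$\sqrt{Q{\left(28 \right)} + J} = \sqrt{- 42 \sqrt{28} + \frac{7256}{3}} = \sqrt{- 42 \cdot 2 \sqrt{7} + \frac{7256}{3}} = \sqrt{- 84 \sqrt{7} + \frac{7256}{3}} = \sqrt{\frac{7256}{3} - 84 \sqrt{7}}$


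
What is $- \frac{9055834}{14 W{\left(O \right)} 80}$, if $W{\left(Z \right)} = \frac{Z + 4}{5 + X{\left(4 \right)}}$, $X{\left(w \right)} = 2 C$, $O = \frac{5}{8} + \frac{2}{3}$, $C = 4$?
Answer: $- \frac{176588763}{8890} \approx -19864.0$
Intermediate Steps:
$O = \frac{31}{24}$ ($O = 5 \cdot \frac{1}{8} + 2 \cdot \frac{1}{3} = \frac{5}{8} + \frac{2}{3} = \frac{31}{24} \approx 1.2917$)
$X{\left(w \right)} = 8$ ($X{\left(w \right)} = 2 \cdot 4 = 8$)
$W{\left(Z \right)} = \frac{4}{13} + \frac{Z}{13}$ ($W{\left(Z \right)} = \frac{Z + 4}{5 + 8} = \frac{4 + Z}{13} = \left(4 + Z\right) \frac{1}{13} = \frac{4}{13} + \frac{Z}{13}$)
$- \frac{9055834}{14 W{\left(O \right)} 80} = - \frac{9055834}{14 \left(\frac{4}{13} + \frac{1}{13} \cdot \frac{31}{24}\right) 80} = - \frac{9055834}{14 \left(\frac{4}{13} + \frac{31}{312}\right) 80} = - \frac{9055834}{14 \cdot \frac{127}{312} \cdot 80} = - \frac{9055834}{\frac{889}{156} \cdot 80} = - \frac{9055834}{\frac{17780}{39}} = \left(-9055834\right) \frac{39}{17780} = - \frac{176588763}{8890}$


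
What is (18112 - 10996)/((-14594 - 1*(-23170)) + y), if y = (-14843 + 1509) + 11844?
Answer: 1186/1181 ≈ 1.0042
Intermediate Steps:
y = -1490 (y = -13334 + 11844 = -1490)
(18112 - 10996)/((-14594 - 1*(-23170)) + y) = (18112 - 10996)/((-14594 - 1*(-23170)) - 1490) = 7116/((-14594 + 23170) - 1490) = 7116/(8576 - 1490) = 7116/7086 = 7116*(1/7086) = 1186/1181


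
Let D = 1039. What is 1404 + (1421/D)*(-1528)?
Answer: -712532/1039 ≈ -685.79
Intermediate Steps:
1404 + (1421/D)*(-1528) = 1404 + (1421/1039)*(-1528) = 1404 - 2171288/1039 = -712532/1039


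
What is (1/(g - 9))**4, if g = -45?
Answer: 1/8503056 ≈ 1.1760e-7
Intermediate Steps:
(1/(g - 9))**4 = (1/(-45 - 9))**4 = (1/(-54))**4 = (-1/54)**4 = 1/8503056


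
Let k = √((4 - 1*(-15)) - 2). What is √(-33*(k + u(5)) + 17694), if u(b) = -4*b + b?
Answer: √(18189 - 33*√17) ≈ 134.36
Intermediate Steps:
u(b) = -3*b
k = √17 (k = √((4 + 15) - 2) = √(19 - 2) = √17 ≈ 4.1231)
√(-33*(k + u(5)) + 17694) = √(-33*(√17 - 3*5) + 17694) = √(-33*(√17 - 15) + 17694) = √(-33*(-15 + √17) + 17694) = √((495 - 33*√17) + 17694) = √(18189 - 33*√17)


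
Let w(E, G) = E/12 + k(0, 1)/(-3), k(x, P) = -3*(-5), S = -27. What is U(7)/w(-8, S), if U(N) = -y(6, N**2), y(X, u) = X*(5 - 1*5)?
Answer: 0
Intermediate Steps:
k(x, P) = 15
y(X, u) = 0 (y(X, u) = X*(5 - 5) = X*0 = 0)
w(E, G) = -5 + E/12 (w(E, G) = E/12 + 15/(-3) = E*(1/12) + 15*(-1/3) = E/12 - 5 = -5 + E/12)
U(N) = 0 (U(N) = -1*0 = 0)
U(7)/w(-8, S) = 0/(-5 + (1/12)*(-8)) = 0/(-5 - 2/3) = 0/(-17/3) = 0*(-3/17) = 0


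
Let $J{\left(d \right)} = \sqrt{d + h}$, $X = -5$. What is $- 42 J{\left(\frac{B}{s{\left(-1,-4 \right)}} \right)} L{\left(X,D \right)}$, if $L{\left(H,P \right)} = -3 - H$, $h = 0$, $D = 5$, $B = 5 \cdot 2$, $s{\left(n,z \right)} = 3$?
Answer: $- 28 \sqrt{30} \approx -153.36$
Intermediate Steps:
$B = 10$
$J{\left(d \right)} = \sqrt{d}$ ($J{\left(d \right)} = \sqrt{d + 0} = \sqrt{d}$)
$- 42 J{\left(\frac{B}{s{\left(-1,-4 \right)}} \right)} L{\left(X,D \right)} = - 42 \sqrt{\frac{10}{3}} \left(-3 - -5\right) = - 42 \sqrt{10 \cdot \frac{1}{3}} \left(-3 + 5\right) = - 42 \sqrt{\frac{10}{3}} \cdot 2 = - 42 \frac{\sqrt{30}}{3} \cdot 2 = - 14 \sqrt{30} \cdot 2 = - 28 \sqrt{30}$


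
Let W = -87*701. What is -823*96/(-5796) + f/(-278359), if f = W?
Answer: 1862172377/134447397 ≈ 13.851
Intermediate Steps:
W = -60987
f = -60987
-823*96/(-5796) + f/(-278359) = -823*96/(-5796) - 60987/(-278359) = -79008*(-1/5796) - 60987*(-1/278359) = 6584/483 + 60987/278359 = 1862172377/134447397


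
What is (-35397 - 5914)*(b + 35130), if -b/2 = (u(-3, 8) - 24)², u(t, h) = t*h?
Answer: -1260894342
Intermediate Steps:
u(t, h) = h*t
b = -4608 (b = -2*(8*(-3) - 24)² = -2*(-24 - 24)² = -2*(-48)² = -2*2304 = -4608)
(-35397 - 5914)*(b + 35130) = (-35397 - 5914)*(-4608 + 35130) = -41311*30522 = -1260894342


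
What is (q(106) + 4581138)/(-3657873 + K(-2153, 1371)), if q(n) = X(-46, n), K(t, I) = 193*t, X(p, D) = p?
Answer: -2290546/2036701 ≈ -1.1246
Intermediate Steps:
q(n) = -46
(q(106) + 4581138)/(-3657873 + K(-2153, 1371)) = (-46 + 4581138)/(-3657873 + 193*(-2153)) = 4581092/(-3657873 - 415529) = 4581092/(-4073402) = 4581092*(-1/4073402) = -2290546/2036701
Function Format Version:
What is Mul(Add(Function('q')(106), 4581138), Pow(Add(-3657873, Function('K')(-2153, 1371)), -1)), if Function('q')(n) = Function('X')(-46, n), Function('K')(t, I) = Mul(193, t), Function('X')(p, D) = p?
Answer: Rational(-2290546, 2036701) ≈ -1.1246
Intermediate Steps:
Function('q')(n) = -46
Mul(Add(Function('q')(106), 4581138), Pow(Add(-3657873, Function('K')(-2153, 1371)), -1)) = Mul(Add(-46, 4581138), Pow(Add(-3657873, Mul(193, -2153)), -1)) = Mul(4581092, Pow(Add(-3657873, -415529), -1)) = Mul(4581092, Pow(-4073402, -1)) = Mul(4581092, Rational(-1, 4073402)) = Rational(-2290546, 2036701)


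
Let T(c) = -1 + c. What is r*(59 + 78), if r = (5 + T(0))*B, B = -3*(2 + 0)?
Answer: -3288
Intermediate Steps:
B = -6 (B = -3*2 = -6)
r = -24 (r = (5 + (-1 + 0))*(-6) = (5 - 1)*(-6) = 4*(-6) = -24)
r*(59 + 78) = -24*(59 + 78) = -24*137 = -3288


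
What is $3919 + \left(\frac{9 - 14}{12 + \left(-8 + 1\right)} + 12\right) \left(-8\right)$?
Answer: $3831$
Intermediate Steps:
$3919 + \left(\frac{9 - 14}{12 + \left(-8 + 1\right)} + 12\right) \left(-8\right) = 3919 + \left(- \frac{5}{12 - 7} + 12\right) \left(-8\right) = 3919 + \left(- \frac{5}{5} + 12\right) \left(-8\right) = 3919 + \left(\left(-5\right) \frac{1}{5} + 12\right) \left(-8\right) = 3919 + \left(-1 + 12\right) \left(-8\right) = 3919 + 11 \left(-8\right) = 3919 - 88 = 3831$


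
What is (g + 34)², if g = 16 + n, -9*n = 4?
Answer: 198916/81 ≈ 2455.8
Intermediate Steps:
n = -4/9 (n = -⅑*4 = -4/9 ≈ -0.44444)
g = 140/9 (g = 16 - 4/9 = 140/9 ≈ 15.556)
(g + 34)² = (140/9 + 34)² = (446/9)² = 198916/81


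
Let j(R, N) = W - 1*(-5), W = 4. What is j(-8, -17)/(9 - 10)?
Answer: -9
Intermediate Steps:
j(R, N) = 9 (j(R, N) = 4 - 1*(-5) = 4 + 5 = 9)
j(-8, -17)/(9 - 10) = 9/(9 - 10) = 9/(-1) = -1*9 = -9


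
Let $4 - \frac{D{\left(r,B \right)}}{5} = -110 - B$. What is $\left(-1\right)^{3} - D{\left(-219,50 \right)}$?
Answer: $-821$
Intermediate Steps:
$D{\left(r,B \right)} = 570 + 5 B$ ($D{\left(r,B \right)} = 20 - 5 \left(-110 - B\right) = 20 + \left(550 + 5 B\right) = 570 + 5 B$)
$\left(-1\right)^{3} - D{\left(-219,50 \right)} = \left(-1\right)^{3} - \left(570 + 5 \cdot 50\right) = -1 - \left(570 + 250\right) = -1 - 820 = -821$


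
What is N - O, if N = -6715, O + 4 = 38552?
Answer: -45263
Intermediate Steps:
O = 38548 (O = -4 + 38552 = 38548)
N - O = -6715 - 1*38548 = -6715 - 38548 = -45263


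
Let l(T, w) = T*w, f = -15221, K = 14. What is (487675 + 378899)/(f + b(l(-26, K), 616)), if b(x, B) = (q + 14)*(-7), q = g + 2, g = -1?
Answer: -433287/7663 ≈ -56.543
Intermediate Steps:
q = 1 (q = -1 + 2 = 1)
b(x, B) = -105 (b(x, B) = (1 + 14)*(-7) = 15*(-7) = -105)
(487675 + 378899)/(f + b(l(-26, K), 616)) = (487675 + 378899)/(-15221 - 105) = 866574/(-15326) = 866574*(-1/15326) = -433287/7663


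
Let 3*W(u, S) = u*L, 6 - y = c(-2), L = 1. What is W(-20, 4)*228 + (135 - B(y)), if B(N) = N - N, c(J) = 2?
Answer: -1385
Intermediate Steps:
y = 4 (y = 6 - 1*2 = 6 - 2 = 4)
B(N) = 0
W(u, S) = u/3 (W(u, S) = (u*1)/3 = u/3)
W(-20, 4)*228 + (135 - B(y)) = ((1/3)*(-20))*228 + (135 - 1*0) = -20/3*228 + (135 + 0) = -1520 + 135 = -1385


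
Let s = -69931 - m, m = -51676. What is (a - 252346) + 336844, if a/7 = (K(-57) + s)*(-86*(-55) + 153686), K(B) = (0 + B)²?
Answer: -16640248974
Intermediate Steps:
K(B) = B²
s = -18255 (s = -69931 - 1*(-51676) = -69931 + 51676 = -18255)
a = -16640333472 (a = 7*(((-57)² - 18255)*(-86*(-55) + 153686)) = 7*((3249 - 18255)*(4730 + 153686)) = 7*(-15006*158416) = 7*(-2377190496) = -16640333472)
(a - 252346) + 336844 = (-16640333472 - 252346) + 336844 = -16640585818 + 336844 = -16640248974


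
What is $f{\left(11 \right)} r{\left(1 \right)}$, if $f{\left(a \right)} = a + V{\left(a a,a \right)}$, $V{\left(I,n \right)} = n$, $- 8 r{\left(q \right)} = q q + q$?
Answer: $- \frac{11}{2} \approx -5.5$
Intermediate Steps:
$r{\left(q \right)} = - \frac{q}{8} - \frac{q^{2}}{8}$ ($r{\left(q \right)} = - \frac{q q + q}{8} = - \frac{q^{2} + q}{8} = - \frac{q + q^{2}}{8} = - \frac{q}{8} - \frac{q^{2}}{8}$)
$f{\left(a \right)} = 2 a$ ($f{\left(a \right)} = a + a = 2 a$)
$f{\left(11 \right)} r{\left(1 \right)} = 2 \cdot 11 \left(\left(- \frac{1}{8}\right) 1 \left(1 + 1\right)\right) = 22 \left(\left(- \frac{1}{8}\right) 1 \cdot 2\right) = 22 \left(- \frac{1}{4}\right) = - \frac{11}{2}$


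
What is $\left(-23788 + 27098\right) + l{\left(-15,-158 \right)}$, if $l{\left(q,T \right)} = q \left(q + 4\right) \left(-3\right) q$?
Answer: $10735$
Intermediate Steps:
$l{\left(q,T \right)} = q^{2} \left(-12 - 3 q\right)$ ($l{\left(q,T \right)} = q \left(4 + q\right) \left(-3\right) q = q \left(-12 - 3 q\right) q = q^{2} \left(-12 - 3 q\right)$)
$\left(-23788 + 27098\right) + l{\left(-15,-158 \right)} = \left(-23788 + 27098\right) + 3 \left(-15\right)^{2} \left(-4 - -15\right) = 3310 + 3 \cdot 225 \left(-4 + 15\right) = 3310 + 3 \cdot 225 \cdot 11 = 3310 + 7425 = 10735$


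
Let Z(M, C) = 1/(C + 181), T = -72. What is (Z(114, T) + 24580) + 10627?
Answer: 3837564/109 ≈ 35207.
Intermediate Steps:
Z(M, C) = 1/(181 + C)
(Z(114, T) + 24580) + 10627 = (1/(181 - 72) + 24580) + 10627 = (1/109 + 24580) + 10627 = 2679221/109 + 10627 = 3837564/109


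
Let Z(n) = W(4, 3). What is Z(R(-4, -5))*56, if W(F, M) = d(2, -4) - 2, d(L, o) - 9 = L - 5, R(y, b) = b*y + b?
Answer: 224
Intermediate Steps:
R(y, b) = b + b*y
d(L, o) = 4 + L (d(L, o) = 9 + (L - 5) = 9 + (-5 + L) = 4 + L)
W(F, M) = 4 (W(F, M) = (4 + 2) - 2 = 6 - 2 = 4)
Z(n) = 4
Z(R(-4, -5))*56 = 4*56 = 224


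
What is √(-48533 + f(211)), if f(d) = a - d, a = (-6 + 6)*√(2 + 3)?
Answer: 6*I*√1354 ≈ 220.78*I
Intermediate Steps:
a = 0 (a = 0*√5 = 0)
f(d) = -d (f(d) = 0 - d = -d)
√(-48533 + f(211)) = √(-48533 - 1*211) = √(-48533 - 211) = √(-48744) = 6*I*√1354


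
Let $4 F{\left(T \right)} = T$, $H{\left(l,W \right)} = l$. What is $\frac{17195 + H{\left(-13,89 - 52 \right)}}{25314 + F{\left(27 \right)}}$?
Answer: $\frac{68728}{101283} \approx 0.67857$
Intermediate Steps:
$F{\left(T \right)} = \frac{T}{4}$
$\frac{17195 + H{\left(-13,89 - 52 \right)}}{25314 + F{\left(27 \right)}} = \frac{17195 - 13}{25314 + \frac{1}{4} \cdot 27} = \frac{17182}{25314 + \frac{27}{4}} = \frac{17182}{\frac{101283}{4}} = 17182 \cdot \frac{4}{101283} = \frac{68728}{101283}$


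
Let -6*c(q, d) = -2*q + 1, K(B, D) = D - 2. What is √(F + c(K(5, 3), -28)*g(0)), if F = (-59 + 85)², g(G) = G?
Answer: 26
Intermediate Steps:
K(B, D) = -2 + D
c(q, d) = -⅙ + q/3 (c(q, d) = -(-2*q + 1)/6 = -(1 - 2*q)/6 = -⅙ + q/3)
F = 676 (F = 26² = 676)
√(F + c(K(5, 3), -28)*g(0)) = √(676 + (-⅙ + (-2 + 3)/3)*0) = √(676 + (-⅙ + (⅓)*1)*0) = √(676 + (-⅙ + ⅓)*0) = √(676 + (⅙)*0) = √(676 + 0) = √676 = 26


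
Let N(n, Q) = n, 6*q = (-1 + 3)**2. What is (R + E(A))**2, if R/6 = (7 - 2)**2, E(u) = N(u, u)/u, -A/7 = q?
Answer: 22801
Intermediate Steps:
q = 2/3 (q = (-1 + 3)**2/6 = (1/6)*2**2 = (1/6)*4 = 2/3 ≈ 0.66667)
A = -14/3 (A = -7*2/3 = -14/3 ≈ -4.6667)
E(u) = 1 (E(u) = u/u = 1)
R = 150 (R = 6*(7 - 2)**2 = 6*5**2 = 6*25 = 150)
(R + E(A))**2 = (150 + 1)**2 = 151**2 = 22801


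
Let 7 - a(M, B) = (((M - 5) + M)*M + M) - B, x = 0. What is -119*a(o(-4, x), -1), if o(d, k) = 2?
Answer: -714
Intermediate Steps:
a(M, B) = 7 + B - M - M*(-5 + 2*M) (a(M, B) = 7 - ((((M - 5) + M)*M + M) - B) = 7 - ((((-5 + M) + M)*M + M) - B) = 7 - (((-5 + 2*M)*M + M) - B) = 7 - ((M*(-5 + 2*M) + M) - B) = 7 - ((M + M*(-5 + 2*M)) - B) = 7 - (M - B + M*(-5 + 2*M)) = 7 + (B - M - M*(-5 + 2*M)) = 7 + B - M - M*(-5 + 2*M))
-119*a(o(-4, x), -1) = -119*(7 - 1 - 2*2² + 4*2) = -119*(7 - 1 - 2*4 + 8) = -119*(7 - 1 - 8 + 8) = -119*6 = -714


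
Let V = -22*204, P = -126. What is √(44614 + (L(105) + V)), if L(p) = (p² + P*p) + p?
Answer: √38026 ≈ 195.00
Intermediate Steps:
L(p) = p² - 125*p (L(p) = (p² - 126*p) + p = p² - 125*p)
V = -4488
√(44614 + (L(105) + V)) = √(44614 + (105*(-125 + 105) - 4488)) = √(44614 + (105*(-20) - 4488)) = √(44614 + (-2100 - 4488)) = √(44614 - 6588) = √38026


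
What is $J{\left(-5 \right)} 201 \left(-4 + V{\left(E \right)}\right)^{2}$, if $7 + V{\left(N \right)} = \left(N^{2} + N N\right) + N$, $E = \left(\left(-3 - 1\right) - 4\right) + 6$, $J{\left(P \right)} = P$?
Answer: $-25125$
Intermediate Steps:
$E = -2$ ($E = \left(-4 - 4\right) + 6 = -8 + 6 = -2$)
$V{\left(N \right)} = -7 + N + 2 N^{2}$ ($V{\left(N \right)} = -7 + \left(\left(N^{2} + N N\right) + N\right) = -7 + \left(\left(N^{2} + N^{2}\right) + N\right) = -7 + \left(2 N^{2} + N\right) = -7 + \left(N + 2 N^{2}\right) = -7 + N + 2 N^{2}$)
$J{\left(-5 \right)} 201 \left(-4 + V{\left(E \right)}\right)^{2} = \left(-5\right) 201 \left(-4 - \left(9 - 8\right)\right)^{2} = - 1005 \left(-4 - 1\right)^{2} = - 1005 \left(-5\right)^{2} = \left(-1005\right) 25 = -25125$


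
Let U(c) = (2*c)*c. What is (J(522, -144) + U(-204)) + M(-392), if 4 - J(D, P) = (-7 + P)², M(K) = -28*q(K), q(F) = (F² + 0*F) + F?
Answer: -4231181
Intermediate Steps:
q(F) = F + F² (q(F) = (F² + 0) + F = F² + F = F + F²)
U(c) = 2*c²
M(K) = -28*K*(1 + K)
J(D, P) = 4 - (-7 + P)²
(J(522, -144) + U(-204)) + M(-392) = ((4 - (-7 - 144)²) + 2*(-204)²) - 28*(-392)*(1 - 392) = ((4 - 1*(-151)²) + 2*41616) - 28*(-392)*(-391) = ((4 - 1*22801) + 83232) - 4291616 = ((4 - 22801) + 83232) - 4291616 = (-22797 + 83232) - 4291616 = 60435 - 4291616 = -4231181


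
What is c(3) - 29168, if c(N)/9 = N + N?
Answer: -29114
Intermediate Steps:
c(N) = 18*N (c(N) = 9*(N + N) = 9*(2*N) = 18*N)
c(3) - 29168 = 18*3 - 29168 = 54 - 29168 = -29114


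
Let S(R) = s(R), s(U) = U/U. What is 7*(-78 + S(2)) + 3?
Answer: -536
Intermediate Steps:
s(U) = 1
S(R) = 1
7*(-78 + S(2)) + 3 = 7*(-78 + 1) + 3 = 7*(-77) + 3 = -539 + 3 = -536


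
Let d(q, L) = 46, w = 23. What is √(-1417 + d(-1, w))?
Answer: I*√1371 ≈ 37.027*I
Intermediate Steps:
√(-1417 + d(-1, w)) = √(-1417 + 46) = √(-1371) = I*√1371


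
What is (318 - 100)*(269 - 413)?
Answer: -31392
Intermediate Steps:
(318 - 100)*(269 - 413) = 218*(-144) = -31392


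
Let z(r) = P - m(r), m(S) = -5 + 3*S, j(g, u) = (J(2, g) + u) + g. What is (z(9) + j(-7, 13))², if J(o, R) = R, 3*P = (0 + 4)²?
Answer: 2809/9 ≈ 312.11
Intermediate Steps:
P = 16/3 (P = (0 + 4)²/3 = (⅓)*4² = (⅓)*16 = 16/3 ≈ 5.3333)
j(g, u) = u + 2*g (j(g, u) = (g + u) + g = u + 2*g)
z(r) = 31/3 - 3*r (z(r) = 16/3 - (-5 + 3*r) = 16/3 + (5 - 3*r) = 31/3 - 3*r)
(z(9) + j(-7, 13))² = ((31/3 - 3*9) + (13 + 2*(-7)))² = ((31/3 - 27) + (13 - 14))² = (-50/3 - 1)² = (-53/3)² = 2809/9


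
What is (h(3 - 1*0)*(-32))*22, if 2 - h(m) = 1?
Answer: -704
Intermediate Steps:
h(m) = 1 (h(m) = 2 - 1*1 = 2 - 1 = 1)
(h(3 - 1*0)*(-32))*22 = (1*(-32))*22 = -32*22 = -704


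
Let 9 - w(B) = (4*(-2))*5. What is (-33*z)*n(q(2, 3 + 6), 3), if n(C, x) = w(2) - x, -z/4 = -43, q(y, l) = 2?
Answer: -261096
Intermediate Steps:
z = 172 (z = -4*(-43) = 172)
w(B) = 49 (w(B) = 9 - 4*(-2)*5 = 9 - (-8)*5 = 9 - 1*(-40) = 9 + 40 = 49)
n(C, x) = 49 - x
(-33*z)*n(q(2, 3 + 6), 3) = (-33*172)*(49 - 1*3) = -5676*(49 - 3) = -5676*46 = -261096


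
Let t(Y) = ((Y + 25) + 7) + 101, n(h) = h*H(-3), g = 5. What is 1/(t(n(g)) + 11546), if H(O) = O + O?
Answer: 1/11649 ≈ 8.5844e-5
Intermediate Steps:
H(O) = 2*O
n(h) = -6*h (n(h) = h*(2*(-3)) = h*(-6) = -6*h)
t(Y) = 133 + Y (t(Y) = ((25 + Y) + 7) + 101 = (32 + Y) + 101 = 133 + Y)
1/(t(n(g)) + 11546) = 1/((133 - 6*5) + 11546) = 1/((133 - 30) + 11546) = 1/(103 + 11546) = 1/11649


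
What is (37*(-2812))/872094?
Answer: -52022/436047 ≈ -0.11930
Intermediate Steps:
(37*(-2812))/872094 = -104044*1/872094 = -52022/436047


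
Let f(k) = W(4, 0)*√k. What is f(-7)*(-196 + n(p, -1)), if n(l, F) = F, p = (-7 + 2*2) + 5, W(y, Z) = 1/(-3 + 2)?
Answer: 197*I*√7 ≈ 521.21*I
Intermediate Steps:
W(y, Z) = -1 (W(y, Z) = 1/(-1) = -1)
p = 2 (p = (-7 + 4) + 5 = -3 + 5 = 2)
f(k) = -√k
f(-7)*(-196 + n(p, -1)) = (-√(-7))*(-196 - 1) = -I*√7*(-197) = 197*I*√7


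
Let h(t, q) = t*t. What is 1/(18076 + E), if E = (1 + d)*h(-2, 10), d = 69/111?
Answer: 37/669052 ≈ 5.5302e-5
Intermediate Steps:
d = 23/37 (d = 69*(1/111) = 23/37 ≈ 0.62162)
h(t, q) = t²
E = 240/37 (E = (1 + 23/37)*(-2)² = (60/37)*4 = 240/37 ≈ 6.4865)
1/(18076 + E) = 1/(18076 + 240/37) = 1/(669052/37) = 37/669052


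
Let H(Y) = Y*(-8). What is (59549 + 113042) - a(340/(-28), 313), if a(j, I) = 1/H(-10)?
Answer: 13807279/80 ≈ 1.7259e+5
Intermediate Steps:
H(Y) = -8*Y
a(j, I) = 1/80 (a(j, I) = 1/(-8*(-10)) = 1/80)
(59549 + 113042) - a(340/(-28), 313) = (59549 + 113042) - 1*1/80 = 172591 - 1/80 = 13807279/80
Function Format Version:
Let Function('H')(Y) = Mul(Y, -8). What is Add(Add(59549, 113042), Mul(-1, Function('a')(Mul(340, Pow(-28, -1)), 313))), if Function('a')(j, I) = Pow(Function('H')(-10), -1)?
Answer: Rational(13807279, 80) ≈ 1.7259e+5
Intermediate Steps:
Function('H')(Y) = Mul(-8, Y)
Function('a')(j, I) = Rational(1, 80) (Function('a')(j, I) = Pow(Mul(-8, -10), -1) = Pow(80, -1) = Rational(1, 80))
Add(Add(59549, 113042), Mul(-1, Function('a')(Mul(340, Pow(-28, -1)), 313))) = Add(Add(59549, 113042), Mul(-1, Rational(1, 80))) = Add(172591, Rational(-1, 80)) = Rational(13807279, 80)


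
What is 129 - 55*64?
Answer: -3391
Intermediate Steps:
129 - 55*64 = 129 - 3520 = -3391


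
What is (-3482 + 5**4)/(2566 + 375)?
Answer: -2857/2941 ≈ -0.97144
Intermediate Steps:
(-3482 + 5**4)/(2566 + 375) = (-3482 + 625)/2941 = -2857*1/2941 = -2857/2941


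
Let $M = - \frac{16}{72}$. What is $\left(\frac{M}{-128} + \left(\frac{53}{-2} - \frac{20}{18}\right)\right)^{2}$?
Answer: $\frac{3122289}{4096} \approx 762.28$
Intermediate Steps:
$M = - \frac{2}{9}$ ($M = \left(-16\right) \frac{1}{72} = - \frac{2}{9} \approx -0.22222$)
$\left(\frac{M}{-128} + \left(\frac{53}{-2} - \frac{20}{18}\right)\right)^{2} = \left(- \frac{2}{9 \left(-128\right)} + \left(\frac{53}{-2} - \frac{20}{18}\right)\right)^{2} = \left(\left(- \frac{2}{9}\right) \left(- \frac{1}{128}\right) + \left(53 \left(- \frac{1}{2}\right) - \frac{10}{9}\right)\right)^{2} = \left(\frac{1}{576} - \frac{497}{18}\right)^{2} = \left(- \frac{1767}{64}\right)^{2} = \frac{3122289}{4096}$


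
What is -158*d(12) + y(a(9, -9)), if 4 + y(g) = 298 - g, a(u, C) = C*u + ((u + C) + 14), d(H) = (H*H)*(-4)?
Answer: 91369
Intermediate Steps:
d(H) = -4*H**2 (d(H) = H**2*(-4) = -4*H**2)
a(u, C) = 14 + C + u + C*u (a(u, C) = C*u + ((C + u) + 14) = C*u + (14 + C + u) = 14 + C + u + C*u)
y(g) = 294 - g (y(g) = -4 + (298 - g) = 294 - g)
-158*d(12) + y(a(9, -9)) = -(-632)*12**2 + (294 - (14 - 9 + 9 - 9*9)) = -(-632)*144 + (294 - (14 - 9 + 9 - 81)) = -158*(-576) + (294 - 1*(-67)) = 91008 + (294 + 67) = 91008 + 361 = 91369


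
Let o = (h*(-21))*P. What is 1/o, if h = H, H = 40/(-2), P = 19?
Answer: 1/7980 ≈ 0.00012531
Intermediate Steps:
H = -20 (H = 40*(-½) = -20)
h = -20
o = 7980 (o = -20*(-21)*19 = 420*19 = 7980)
1/o = 1/7980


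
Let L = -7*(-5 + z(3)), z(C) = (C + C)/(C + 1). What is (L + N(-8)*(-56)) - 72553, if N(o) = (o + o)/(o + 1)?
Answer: -145313/2 ≈ -72657.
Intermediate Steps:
z(C) = 2*C/(1 + C) (z(C) = (2*C)/(1 + C) = 2*C/(1 + C))
N(o) = 2*o/(1 + o) (N(o) = (2*o)/(1 + o) = 2*o/(1 + o))
L = 49/2 (L = -7*(-5 + 2*3/(1 + 3)) = -7*(-5 + 2*3/4) = -7*(-5 + 2*3*(¼)) = -7*(-5 + 3/2) = -7*(-7/2) = 49/2 ≈ 24.500)
(L + N(-8)*(-56)) - 72553 = (49/2 + (2*(-8)/(1 - 8))*(-56)) - 72553 = (49/2 + (2*(-8)/(-7))*(-56)) - 72553 = (49/2 + (2*(-8)*(-⅐))*(-56)) - 72553 = (49/2 + (16/7)*(-56)) - 72553 = (49/2 - 128) - 72553 = -207/2 - 72553 = -145313/2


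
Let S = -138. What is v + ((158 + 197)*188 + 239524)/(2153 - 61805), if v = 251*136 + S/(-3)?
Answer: 169893200/4971 ≈ 34177.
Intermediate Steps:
v = 34182 (v = 251*136 - 138/(-3) = 34136 - 138*(-⅓) = 34136 + 46 = 34182)
v + ((158 + 197)*188 + 239524)/(2153 - 61805) = 34182 + ((158 + 197)*188 + 239524)/(2153 - 61805) = 34182 + (355*188 + 239524)/(-59652) = 34182 + (66740 + 239524)*(-1/59652) = 34182 + 306264*(-1/59652) = 34182 - 25522/4971 = 169893200/4971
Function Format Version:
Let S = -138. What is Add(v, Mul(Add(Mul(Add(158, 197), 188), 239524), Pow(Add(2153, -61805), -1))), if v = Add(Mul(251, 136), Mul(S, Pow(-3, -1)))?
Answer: Rational(169893200, 4971) ≈ 34177.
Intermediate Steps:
v = 34182 (v = Add(Mul(251, 136), Mul(-138, Pow(-3, -1))) = Add(34136, Mul(-138, Rational(-1, 3))) = Add(34136, 46) = 34182)
Add(v, Mul(Add(Mul(Add(158, 197), 188), 239524), Pow(Add(2153, -61805), -1))) = Add(34182, Mul(Add(Mul(Add(158, 197), 188), 239524), Pow(Add(2153, -61805), -1))) = Add(34182, Mul(Add(Mul(355, 188), 239524), Pow(-59652, -1))) = Add(34182, Mul(Add(66740, 239524), Rational(-1, 59652))) = Add(34182, Mul(306264, Rational(-1, 59652))) = Add(34182, Rational(-25522, 4971)) = Rational(169893200, 4971)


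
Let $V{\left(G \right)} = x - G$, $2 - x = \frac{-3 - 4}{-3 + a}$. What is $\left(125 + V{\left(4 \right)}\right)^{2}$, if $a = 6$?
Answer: $\frac{141376}{9} \approx 15708.0$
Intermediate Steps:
$x = \frac{13}{3}$ ($x = 2 - \frac{-3 - 4}{-3 + 6} = 2 - - \frac{7}{3} = 2 + \frac{7}{3} = \frac{13}{3} \approx 4.3333$)
$V{\left(G \right)} = \frac{13}{3} - G$
$\left(125 + V{\left(4 \right)}\right)^{2} = \left(125 + \left(\frac{13}{3} - 4\right)\right)^{2} = \left(125 + \frac{1}{3}\right)^{2} = \left(\frac{376}{3}\right)^{2} = \frac{141376}{9}$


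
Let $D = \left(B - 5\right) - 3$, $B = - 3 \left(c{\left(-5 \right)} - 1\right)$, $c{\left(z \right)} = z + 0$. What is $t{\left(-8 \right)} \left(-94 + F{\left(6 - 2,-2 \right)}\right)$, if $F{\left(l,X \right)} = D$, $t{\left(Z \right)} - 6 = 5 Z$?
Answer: $2856$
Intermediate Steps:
$c{\left(z \right)} = z$
$t{\left(Z \right)} = 6 + 5 Z$
$B = 18$ ($B = - 3 \left(-5 - 1\right) = \left(-3\right) \left(-6\right) = 18$)
$D = 10$ ($D = \left(18 - 5\right) - 3 = 13 - 3 = 10$)
$F{\left(l,X \right)} = 10$
$t{\left(-8 \right)} \left(-94 + F{\left(6 - 2,-2 \right)}\right) = \left(6 + 5 \left(-8\right)\right) \left(-94 + 10\right) = \left(6 - 40\right) \left(-84\right) = \left(-34\right) \left(-84\right) = 2856$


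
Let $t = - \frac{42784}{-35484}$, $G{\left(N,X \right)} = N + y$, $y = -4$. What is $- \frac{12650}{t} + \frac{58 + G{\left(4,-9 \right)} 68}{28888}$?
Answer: $- \frac{50652457763}{4827907} \approx -10492.0$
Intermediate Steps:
$G{\left(N,X \right)} = -4 + N$ ($G{\left(N,X \right)} = N - 4 = -4 + N$)
$t = \frac{10696}{8871}$ ($t = \left(-42784\right) \left(- \frac{1}{35484}\right) = \frac{10696}{8871} \approx 1.2057$)
$- \frac{12650}{t} + \frac{58 + G{\left(4,-9 \right)} 68}{28888} = - \frac{12650}{\frac{10696}{8871}} + \frac{58 + \left(-4 + 4\right) 68}{28888} = \left(-12650\right) \frac{8871}{10696} + \left(58 + 0 \cdot 68\right) \frac{1}{28888} = - \frac{56109075}{5348} + \left(58 + 0\right) \frac{1}{28888} = - \frac{56109075}{5348} + 58 \cdot \frac{1}{28888} = - \frac{56109075}{5348} + \frac{29}{14444} = - \frac{50652457763}{4827907}$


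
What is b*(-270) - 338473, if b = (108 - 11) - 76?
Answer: -344143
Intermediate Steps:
b = 21 (b = 97 - 76 = 21)
b*(-270) - 338473 = 21*(-270) - 338473 = -5670 - 338473 = -344143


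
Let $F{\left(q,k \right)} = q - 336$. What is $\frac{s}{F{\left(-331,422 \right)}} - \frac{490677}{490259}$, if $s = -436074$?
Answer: $\frac{19405629237}{29727523} \approx 652.78$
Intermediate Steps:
$F{\left(q,k \right)} = -336 + q$
$\frac{s}{F{\left(-331,422 \right)}} - \frac{490677}{490259} = - \frac{436074}{-336 - 331} - \frac{490677}{490259} = - \frac{436074}{-667} - \frac{44607}{44569} = \left(-436074\right) \left(- \frac{1}{667}\right) - \frac{44607}{44569} = \frac{436074}{667} - \frac{44607}{44569} = \frac{19405629237}{29727523}$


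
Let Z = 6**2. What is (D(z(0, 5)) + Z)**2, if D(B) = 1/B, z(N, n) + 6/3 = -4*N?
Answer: 5041/4 ≈ 1260.3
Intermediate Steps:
z(N, n) = -2 - 4*N
Z = 36
(D(z(0, 5)) + Z)**2 = (1/(-2 - 4*0) + 36)**2 = (1/(-2 + 0) + 36)**2 = (1/(-2) + 36)**2 = (-1/2 + 36)**2 = (71/2)**2 = 5041/4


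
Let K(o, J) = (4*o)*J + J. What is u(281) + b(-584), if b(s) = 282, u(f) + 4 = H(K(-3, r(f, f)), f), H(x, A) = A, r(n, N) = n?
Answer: 559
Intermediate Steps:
K(o, J) = J + 4*J*o (K(o, J) = 4*J*o + J = J + 4*J*o)
u(f) = -4 + f
u(281) + b(-584) = (-4 + 281) + 282 = 277 + 282 = 559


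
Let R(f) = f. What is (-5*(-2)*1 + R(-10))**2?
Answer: 0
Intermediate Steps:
(-5*(-2)*1 + R(-10))**2 = (-5*(-2)*1 - 10)**2 = (10*1 - 10)**2 = (10 - 10)**2 = 0**2 = 0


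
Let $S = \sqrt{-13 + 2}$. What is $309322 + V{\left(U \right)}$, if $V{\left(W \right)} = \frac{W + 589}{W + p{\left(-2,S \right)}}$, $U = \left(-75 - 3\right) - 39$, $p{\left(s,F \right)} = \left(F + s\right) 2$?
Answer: $\frac{412939678}{1335} - \frac{944 i \sqrt{11}}{14685} \approx 3.0932 \cdot 10^{5} - 0.2132 i$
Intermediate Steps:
$S = i \sqrt{11}$ ($S = \sqrt{-11} = i \sqrt{11} \approx 3.3166 i$)
$p{\left(s,F \right)} = 2 F + 2 s$
$U = -117$ ($U = -78 - 39 = -117$)
$V{\left(W \right)} = \frac{589 + W}{-4 + W + 2 i \sqrt{11}}$ ($V{\left(W \right)} = \frac{W + 589}{W + \left(2 i \sqrt{11} + 2 \left(-2\right)\right)} = \frac{589 + W}{W - \left(4 - 2 i \sqrt{11}\right)} = \frac{589 + W}{-4 + W + 2 i \sqrt{11}}$)
$309322 + V{\left(U \right)} = 309322 + \frac{589 - 117}{-4 - 117 + 2 i \sqrt{11}} = 309322 + \frac{1}{-121 + 2 i \sqrt{11}} \cdot 472 = 309322 + \frac{472}{-121 + 2 i \sqrt{11}}$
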